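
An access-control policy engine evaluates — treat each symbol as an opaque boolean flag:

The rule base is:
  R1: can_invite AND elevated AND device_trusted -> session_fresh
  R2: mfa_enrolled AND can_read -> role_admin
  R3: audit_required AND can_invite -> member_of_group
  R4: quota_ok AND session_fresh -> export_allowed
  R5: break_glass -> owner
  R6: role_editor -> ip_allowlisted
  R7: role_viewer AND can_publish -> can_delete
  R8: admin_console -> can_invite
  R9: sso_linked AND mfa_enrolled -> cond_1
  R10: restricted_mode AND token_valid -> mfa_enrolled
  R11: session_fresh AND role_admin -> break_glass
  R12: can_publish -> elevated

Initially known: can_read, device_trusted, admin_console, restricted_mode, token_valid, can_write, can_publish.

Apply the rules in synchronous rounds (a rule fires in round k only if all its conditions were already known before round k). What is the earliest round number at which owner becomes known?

Round 1 fires R8, R10, R12, giving can_invite, mfa_enrolled, elevated.
Round 2 fires R1, R2, giving session_fresh, role_admin.
Round 3 fires R11, giving break_glass.
Round 4 fires R5, giving owner.
owner first appears in round 4.

4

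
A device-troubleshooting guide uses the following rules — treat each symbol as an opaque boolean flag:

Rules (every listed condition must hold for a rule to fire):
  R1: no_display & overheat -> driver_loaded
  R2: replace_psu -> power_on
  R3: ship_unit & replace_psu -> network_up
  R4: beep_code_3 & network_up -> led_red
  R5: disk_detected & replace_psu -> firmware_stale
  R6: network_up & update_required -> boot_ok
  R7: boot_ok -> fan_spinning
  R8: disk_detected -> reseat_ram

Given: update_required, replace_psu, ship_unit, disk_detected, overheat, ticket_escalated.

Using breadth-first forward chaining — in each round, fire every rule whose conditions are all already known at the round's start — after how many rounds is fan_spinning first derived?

Round 1 — R2, R3, R5, R8, derive power_on, network_up, firmware_stale, reseat_ram.
Round 2 — R6, derive boot_ok.
Round 3 — R7, derive fan_spinning.
fan_spinning first appears in round 3.

3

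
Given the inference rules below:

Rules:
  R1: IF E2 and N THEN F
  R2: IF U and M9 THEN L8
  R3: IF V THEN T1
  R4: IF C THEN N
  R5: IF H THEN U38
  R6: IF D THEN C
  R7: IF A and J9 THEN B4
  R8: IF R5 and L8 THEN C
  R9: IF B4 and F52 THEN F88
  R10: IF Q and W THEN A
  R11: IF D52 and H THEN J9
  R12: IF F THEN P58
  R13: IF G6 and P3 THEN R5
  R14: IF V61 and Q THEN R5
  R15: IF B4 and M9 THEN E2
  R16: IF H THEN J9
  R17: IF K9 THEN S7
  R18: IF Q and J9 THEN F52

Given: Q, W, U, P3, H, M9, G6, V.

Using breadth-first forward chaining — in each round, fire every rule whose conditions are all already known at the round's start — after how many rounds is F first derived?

4

Round 1 — R2, R3, R5, R10, R13, R16, derive L8, T1, U38, A, R5, J9.
Round 2 — R7, R8, R18, derive B4, C, F52.
Round 3 — R4, R9, R15, derive N, F88, E2.
Round 4 — R1, derive F.
F first appears in round 4.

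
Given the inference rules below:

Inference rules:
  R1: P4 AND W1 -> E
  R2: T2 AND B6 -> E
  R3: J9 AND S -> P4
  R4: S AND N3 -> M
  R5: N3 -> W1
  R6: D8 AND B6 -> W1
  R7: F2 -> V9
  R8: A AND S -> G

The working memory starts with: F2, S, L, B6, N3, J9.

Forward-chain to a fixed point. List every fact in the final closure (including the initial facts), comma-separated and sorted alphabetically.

Round 1 — R3, R4, R5, R7, derive P4, M, W1, V9.
Round 2 — R1, derive E.

B6, E, F2, J9, L, M, N3, P4, S, V9, W1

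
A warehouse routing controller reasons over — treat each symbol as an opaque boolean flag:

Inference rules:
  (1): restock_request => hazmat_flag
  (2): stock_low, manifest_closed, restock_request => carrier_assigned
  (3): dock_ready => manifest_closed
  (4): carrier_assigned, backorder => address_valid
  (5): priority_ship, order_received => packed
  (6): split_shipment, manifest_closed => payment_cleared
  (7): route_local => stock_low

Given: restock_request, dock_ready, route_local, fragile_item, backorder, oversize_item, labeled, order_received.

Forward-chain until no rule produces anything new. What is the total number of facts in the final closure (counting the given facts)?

13

Round 1 — (1), (3), (7), derive hazmat_flag, manifest_closed, stock_low.
Round 2 — (2), derive carrier_assigned.
Round 3 — (4), derive address_valid.
Closure: {address_valid, backorder, carrier_assigned, dock_ready, fragile_item, hazmat_flag, labeled, manifest_closed, order_received, oversize_item, restock_request, route_local, stock_low} — 13 facts.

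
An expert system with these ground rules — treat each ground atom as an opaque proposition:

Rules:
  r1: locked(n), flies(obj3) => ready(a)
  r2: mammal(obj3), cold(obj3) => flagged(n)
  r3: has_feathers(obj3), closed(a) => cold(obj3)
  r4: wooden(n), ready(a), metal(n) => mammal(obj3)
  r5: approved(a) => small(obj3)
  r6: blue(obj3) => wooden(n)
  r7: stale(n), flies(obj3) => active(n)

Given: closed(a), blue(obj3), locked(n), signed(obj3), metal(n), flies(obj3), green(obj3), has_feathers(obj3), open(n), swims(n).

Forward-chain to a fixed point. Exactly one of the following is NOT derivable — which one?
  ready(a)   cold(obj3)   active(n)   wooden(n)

[1] r1 [locked(n), flies(obj3) => ready(a)]; r3 [has_feathers(obj3), closed(a) => cold(obj3)]; r6 [blue(obj3) => wooden(n)]. ⇒ new: ready(a), cold(obj3), wooden(n).
[2] r4 [wooden(n), ready(a), metal(n) => mammal(obj3)]. ⇒ new: mammal(obj3).
[3] r2 [mammal(obj3), cold(obj3) => flagged(n)]. ⇒ new: flagged(n).
Derived: ready(a) (round 1), cold(obj3) (round 1), wooden(n) (round 1). active(n) never appears in any round.

active(n)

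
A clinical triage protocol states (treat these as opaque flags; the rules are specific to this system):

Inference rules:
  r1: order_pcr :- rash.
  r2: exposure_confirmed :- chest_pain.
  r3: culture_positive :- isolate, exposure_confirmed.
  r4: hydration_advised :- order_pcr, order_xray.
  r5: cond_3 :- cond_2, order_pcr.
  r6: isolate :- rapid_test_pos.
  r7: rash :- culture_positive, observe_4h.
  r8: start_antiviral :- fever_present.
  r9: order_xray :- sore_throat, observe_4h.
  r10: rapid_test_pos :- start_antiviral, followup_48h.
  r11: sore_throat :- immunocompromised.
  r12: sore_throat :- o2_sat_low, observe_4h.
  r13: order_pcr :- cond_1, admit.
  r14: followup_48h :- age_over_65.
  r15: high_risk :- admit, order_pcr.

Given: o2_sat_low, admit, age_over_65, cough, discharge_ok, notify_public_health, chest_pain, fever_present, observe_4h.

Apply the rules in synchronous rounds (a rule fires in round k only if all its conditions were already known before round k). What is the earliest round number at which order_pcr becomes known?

6

Round 1: r2 [exposure_confirmed :- chest_pain.]; r8 [start_antiviral :- fever_present.]; r12 [sore_throat :- o2_sat_low, observe_4h.]; r14 [followup_48h :- age_over_65.]. New: exposure_confirmed, start_antiviral, sore_throat, followup_48h.
Round 2: r9 [order_xray :- sore_throat, observe_4h.]; r10 [rapid_test_pos :- start_antiviral, followup_48h.]. New: order_xray, rapid_test_pos.
Round 3: r6 [isolate :- rapid_test_pos.]. New: isolate.
Round 4: r3 [culture_positive :- isolate, exposure_confirmed.]. New: culture_positive.
Round 5: r7 [rash :- culture_positive, observe_4h.]. New: rash.
Round 6: r1 [order_pcr :- rash.]. New: order_pcr.
order_pcr first appears in round 6.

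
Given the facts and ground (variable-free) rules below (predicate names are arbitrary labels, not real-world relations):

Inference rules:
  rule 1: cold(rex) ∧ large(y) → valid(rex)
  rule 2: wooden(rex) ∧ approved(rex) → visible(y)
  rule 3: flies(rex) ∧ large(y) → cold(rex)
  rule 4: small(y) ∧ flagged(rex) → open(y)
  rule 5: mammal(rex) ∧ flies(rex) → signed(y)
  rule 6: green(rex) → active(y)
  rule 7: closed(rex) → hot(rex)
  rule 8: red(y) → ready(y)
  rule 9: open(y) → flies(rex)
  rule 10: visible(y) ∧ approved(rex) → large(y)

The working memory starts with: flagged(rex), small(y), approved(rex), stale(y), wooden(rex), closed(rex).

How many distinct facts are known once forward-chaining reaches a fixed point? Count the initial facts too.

Round 1 fires rule 2, rule 4, rule 7, giving visible(y), open(y), hot(rex).
Round 2 fires rule 9, rule 10, giving flies(rex), large(y).
Round 3 fires rule 3, giving cold(rex).
Round 4 fires rule 1, giving valid(rex).
Closure: {approved(rex), closed(rex), cold(rex), flagged(rex), flies(rex), hot(rex), large(y), open(y), small(y), stale(y), valid(rex), visible(y), wooden(rex)} — 13 facts.

13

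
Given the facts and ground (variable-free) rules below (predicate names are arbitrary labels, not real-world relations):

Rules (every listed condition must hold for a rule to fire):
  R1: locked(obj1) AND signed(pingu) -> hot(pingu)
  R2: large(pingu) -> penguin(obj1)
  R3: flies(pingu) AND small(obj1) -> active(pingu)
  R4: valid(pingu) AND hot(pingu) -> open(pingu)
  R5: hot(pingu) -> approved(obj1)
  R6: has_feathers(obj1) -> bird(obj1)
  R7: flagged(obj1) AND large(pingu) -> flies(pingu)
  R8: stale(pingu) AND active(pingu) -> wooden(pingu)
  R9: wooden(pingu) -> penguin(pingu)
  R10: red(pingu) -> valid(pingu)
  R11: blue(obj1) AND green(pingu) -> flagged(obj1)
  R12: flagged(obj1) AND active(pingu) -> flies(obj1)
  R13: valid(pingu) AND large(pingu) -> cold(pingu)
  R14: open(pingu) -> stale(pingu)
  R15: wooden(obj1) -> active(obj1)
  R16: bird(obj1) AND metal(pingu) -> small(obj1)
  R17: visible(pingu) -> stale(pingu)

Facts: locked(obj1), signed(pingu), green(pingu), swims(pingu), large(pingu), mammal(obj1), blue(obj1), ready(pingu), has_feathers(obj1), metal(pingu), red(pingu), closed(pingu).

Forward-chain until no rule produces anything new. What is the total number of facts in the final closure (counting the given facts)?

Round 1 — R1, R2, R6, R10, R11, derive hot(pingu), penguin(obj1), bird(obj1), valid(pingu), flagged(obj1).
Round 2 — R4, R5, R7, R13, R16, derive open(pingu), approved(obj1), flies(pingu), cold(pingu), small(obj1).
Round 3 — R3, R14, derive active(pingu), stale(pingu).
Round 4 — R8, R12, derive wooden(pingu), flies(obj1).
Round 5 — R9, derive penguin(pingu).
Closure: {active(pingu), approved(obj1), bird(obj1), blue(obj1), closed(pingu), cold(pingu), flagged(obj1), flies(obj1), flies(pingu), green(pingu), has_feathers(obj1), hot(pingu), large(pingu), locked(obj1), mammal(obj1), metal(pingu), open(pingu), penguin(obj1), penguin(pingu), ready(pingu), red(pingu), signed(pingu), small(obj1), stale(pingu), swims(pingu), valid(pingu), wooden(pingu)} — 27 facts.

27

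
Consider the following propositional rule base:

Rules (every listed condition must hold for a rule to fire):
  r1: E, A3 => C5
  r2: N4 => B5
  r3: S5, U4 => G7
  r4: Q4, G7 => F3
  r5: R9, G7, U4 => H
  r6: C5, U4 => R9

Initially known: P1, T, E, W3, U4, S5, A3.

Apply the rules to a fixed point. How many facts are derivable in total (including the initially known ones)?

Round 1: r1 [E, A3 => C5]; r3 [S5, U4 => G7]. New: C5, G7.
Round 2: r6 [C5, U4 => R9]. New: R9.
Round 3: r5 [R9, G7, U4 => H]. New: H.
Closure: {A3, C5, E, G7, H, P1, R9, S5, T, U4, W3} — 11 facts.

11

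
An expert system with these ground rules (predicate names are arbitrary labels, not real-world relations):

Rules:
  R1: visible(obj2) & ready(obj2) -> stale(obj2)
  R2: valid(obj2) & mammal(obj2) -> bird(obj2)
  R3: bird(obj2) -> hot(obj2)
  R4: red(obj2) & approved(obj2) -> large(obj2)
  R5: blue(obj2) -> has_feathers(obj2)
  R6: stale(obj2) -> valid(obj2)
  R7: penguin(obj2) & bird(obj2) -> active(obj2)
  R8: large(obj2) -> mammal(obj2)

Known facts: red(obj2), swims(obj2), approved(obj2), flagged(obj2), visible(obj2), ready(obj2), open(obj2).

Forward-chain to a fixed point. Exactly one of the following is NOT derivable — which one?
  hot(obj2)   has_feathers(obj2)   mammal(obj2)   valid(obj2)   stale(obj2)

has_feathers(obj2)

Round 1: R1 [visible(obj2) & ready(obj2) -> stale(obj2)]; R4 [red(obj2) & approved(obj2) -> large(obj2)]. Adds stale(obj2), large(obj2).
Round 2: R6 [stale(obj2) -> valid(obj2)]; R8 [large(obj2) -> mammal(obj2)]. Adds valid(obj2), mammal(obj2).
Round 3: R2 [valid(obj2) & mammal(obj2) -> bird(obj2)]. Adds bird(obj2).
Round 4: R3 [bird(obj2) -> hot(obj2)]. Adds hot(obj2).
Derived: stale(obj2) (round 1), mammal(obj2) (round 2), valid(obj2) (round 2), hot(obj2) (round 4). has_feathers(obj2) never appears in any round.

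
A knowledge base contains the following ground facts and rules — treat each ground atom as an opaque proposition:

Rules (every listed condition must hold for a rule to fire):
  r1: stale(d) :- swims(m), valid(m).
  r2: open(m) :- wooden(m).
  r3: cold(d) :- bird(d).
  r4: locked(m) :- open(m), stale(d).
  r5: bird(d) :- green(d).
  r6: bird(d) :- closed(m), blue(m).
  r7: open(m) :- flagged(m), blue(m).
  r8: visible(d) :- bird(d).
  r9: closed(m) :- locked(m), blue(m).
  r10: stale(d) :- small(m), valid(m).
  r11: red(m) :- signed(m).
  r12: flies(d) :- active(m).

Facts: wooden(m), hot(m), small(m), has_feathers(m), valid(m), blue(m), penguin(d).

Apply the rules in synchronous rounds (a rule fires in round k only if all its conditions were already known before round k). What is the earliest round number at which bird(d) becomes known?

4

Round 1: r2 [open(m) :- wooden(m).]; r10 [stale(d) :- small(m), valid(m).]. Adds open(m), stale(d).
Round 2: r4 [locked(m) :- open(m), stale(d).]. Adds locked(m).
Round 3: r9 [closed(m) :- locked(m), blue(m).]. Adds closed(m).
Round 4: r6 [bird(d) :- closed(m), blue(m).]. Adds bird(d).
bird(d) first appears in round 4.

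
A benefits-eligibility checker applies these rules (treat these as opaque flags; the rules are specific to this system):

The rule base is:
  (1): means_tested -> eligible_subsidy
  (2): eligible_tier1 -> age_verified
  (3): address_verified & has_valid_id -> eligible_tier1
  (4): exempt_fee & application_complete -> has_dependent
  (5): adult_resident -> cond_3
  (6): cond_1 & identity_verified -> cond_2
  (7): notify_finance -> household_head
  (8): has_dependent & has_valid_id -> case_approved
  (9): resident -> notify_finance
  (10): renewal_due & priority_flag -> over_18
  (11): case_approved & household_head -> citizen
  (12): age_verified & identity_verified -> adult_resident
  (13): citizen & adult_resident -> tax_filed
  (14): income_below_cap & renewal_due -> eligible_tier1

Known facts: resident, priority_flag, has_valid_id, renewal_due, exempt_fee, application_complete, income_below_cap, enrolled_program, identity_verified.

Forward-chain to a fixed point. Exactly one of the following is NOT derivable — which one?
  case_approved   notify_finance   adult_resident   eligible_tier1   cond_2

cond_2

Round 1 — (4), (9), (10), (14), derive has_dependent, notify_finance, over_18, eligible_tier1.
Round 2 — (2), (7), (8), derive age_verified, household_head, case_approved.
Round 3 — (11), (12), derive citizen, adult_resident.
Round 4 — (5), (13), derive cond_3, tax_filed.
Derived: adult_resident (round 3), eligible_tier1 (round 1), case_approved (round 2), notify_finance (round 1). cond_2 never appears in any round.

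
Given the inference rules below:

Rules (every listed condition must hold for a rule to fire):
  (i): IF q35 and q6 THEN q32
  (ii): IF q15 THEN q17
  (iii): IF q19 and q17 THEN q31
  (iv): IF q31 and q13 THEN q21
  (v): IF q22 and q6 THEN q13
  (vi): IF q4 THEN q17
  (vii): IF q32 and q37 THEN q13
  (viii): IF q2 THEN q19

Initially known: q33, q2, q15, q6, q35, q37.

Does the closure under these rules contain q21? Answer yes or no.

Round 1 — (i), (ii), (viii), derive q32, q17, q19.
Round 2 — (iii), (vii), derive q31, q13.
Round 3 — (iv), derive q21.
q21 appears in round 3, so it is derivable.

yes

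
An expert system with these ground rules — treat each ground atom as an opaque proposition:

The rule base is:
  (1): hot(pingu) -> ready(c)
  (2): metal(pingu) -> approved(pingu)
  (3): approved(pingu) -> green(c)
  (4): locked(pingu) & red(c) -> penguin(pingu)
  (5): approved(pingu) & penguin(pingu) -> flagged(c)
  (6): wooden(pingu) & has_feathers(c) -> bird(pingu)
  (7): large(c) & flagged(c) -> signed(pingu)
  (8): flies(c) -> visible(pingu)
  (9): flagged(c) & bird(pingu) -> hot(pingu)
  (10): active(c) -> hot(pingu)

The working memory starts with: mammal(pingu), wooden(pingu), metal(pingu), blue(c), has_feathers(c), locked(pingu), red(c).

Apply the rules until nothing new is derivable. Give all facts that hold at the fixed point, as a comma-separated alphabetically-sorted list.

Round 1 — (2), (4), (6), derive approved(pingu), penguin(pingu), bird(pingu).
Round 2 — (3), (5), derive green(c), flagged(c).
Round 3 — (9), derive hot(pingu).
Round 4 — (1), derive ready(c).

approved(pingu), bird(pingu), blue(c), flagged(c), green(c), has_feathers(c), hot(pingu), locked(pingu), mammal(pingu), metal(pingu), penguin(pingu), ready(c), red(c), wooden(pingu)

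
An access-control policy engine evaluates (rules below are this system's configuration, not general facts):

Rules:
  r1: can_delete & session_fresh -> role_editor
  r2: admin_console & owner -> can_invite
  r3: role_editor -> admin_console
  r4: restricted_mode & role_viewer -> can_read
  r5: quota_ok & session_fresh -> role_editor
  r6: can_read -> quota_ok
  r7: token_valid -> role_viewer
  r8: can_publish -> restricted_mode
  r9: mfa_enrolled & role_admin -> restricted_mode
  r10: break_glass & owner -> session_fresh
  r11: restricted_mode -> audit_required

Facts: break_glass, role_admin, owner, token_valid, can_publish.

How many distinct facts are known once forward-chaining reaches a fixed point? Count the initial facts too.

Round 1: r7 [token_valid -> role_viewer]; r8 [can_publish -> restricted_mode]; r10 [break_glass & owner -> session_fresh]. New: role_viewer, restricted_mode, session_fresh.
Round 2: r4 [restricted_mode & role_viewer -> can_read]; r11 [restricted_mode -> audit_required]. New: can_read, audit_required.
Round 3: r6 [can_read -> quota_ok]. New: quota_ok.
Round 4: r5 [quota_ok & session_fresh -> role_editor]. New: role_editor.
Round 5: r3 [role_editor -> admin_console]. New: admin_console.
Round 6: r2 [admin_console & owner -> can_invite]. New: can_invite.
Closure: {admin_console, audit_required, break_glass, can_invite, can_publish, can_read, owner, quota_ok, restricted_mode, role_admin, role_editor, role_viewer, session_fresh, token_valid} — 14 facts.

14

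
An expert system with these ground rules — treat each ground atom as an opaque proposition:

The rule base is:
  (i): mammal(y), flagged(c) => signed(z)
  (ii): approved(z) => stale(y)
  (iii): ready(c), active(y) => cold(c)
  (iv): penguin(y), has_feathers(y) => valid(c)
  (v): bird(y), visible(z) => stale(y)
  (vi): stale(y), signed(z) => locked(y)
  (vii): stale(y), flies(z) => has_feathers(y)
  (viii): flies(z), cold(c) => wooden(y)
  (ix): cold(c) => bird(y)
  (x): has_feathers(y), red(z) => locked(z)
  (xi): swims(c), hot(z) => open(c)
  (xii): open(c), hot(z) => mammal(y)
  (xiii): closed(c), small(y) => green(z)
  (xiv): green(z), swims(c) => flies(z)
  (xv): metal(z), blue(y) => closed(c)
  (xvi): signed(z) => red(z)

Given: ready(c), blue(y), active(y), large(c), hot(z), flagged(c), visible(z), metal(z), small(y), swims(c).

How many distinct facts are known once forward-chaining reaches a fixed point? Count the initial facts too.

24

[1] (iii) [ready(c), active(y) => cold(c)]; (xi) [swims(c), hot(z) => open(c)]; (xv) [metal(z), blue(y) => closed(c)]. ⇒ new: cold(c), open(c), closed(c).
[2] (ix) [cold(c) => bird(y)]; (xii) [open(c), hot(z) => mammal(y)]; (xiii) [closed(c), small(y) => green(z)]. ⇒ new: bird(y), mammal(y), green(z).
[3] (i) [mammal(y), flagged(c) => signed(z)]; (v) [bird(y), visible(z) => stale(y)]; (xiv) [green(z), swims(c) => flies(z)]. ⇒ new: signed(z), stale(y), flies(z).
[4] (vi) [stale(y), signed(z) => locked(y)]; (vii) [stale(y), flies(z) => has_feathers(y)]; (viii) [flies(z), cold(c) => wooden(y)]; (xvi) [signed(z) => red(z)]. ⇒ new: locked(y), has_feathers(y), wooden(y), red(z).
[5] (x) [has_feathers(y), red(z) => locked(z)]. ⇒ new: locked(z).
Closure: {active(y), bird(y), blue(y), closed(c), cold(c), flagged(c), flies(z), green(z), has_feathers(y), hot(z), large(c), locked(y), locked(z), mammal(y), metal(z), open(c), ready(c), red(z), signed(z), small(y), stale(y), swims(c), visible(z), wooden(y)} — 24 facts.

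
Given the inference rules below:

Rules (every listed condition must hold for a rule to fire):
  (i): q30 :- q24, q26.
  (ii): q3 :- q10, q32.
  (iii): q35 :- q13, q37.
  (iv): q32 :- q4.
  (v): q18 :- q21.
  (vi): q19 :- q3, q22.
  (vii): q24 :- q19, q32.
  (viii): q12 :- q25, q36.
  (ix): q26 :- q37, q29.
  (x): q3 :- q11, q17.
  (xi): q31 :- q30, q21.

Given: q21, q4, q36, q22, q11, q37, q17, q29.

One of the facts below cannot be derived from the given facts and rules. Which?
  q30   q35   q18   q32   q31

Round 1: (iv) [q32 :- q4.]; (v) [q18 :- q21.]; (ix) [q26 :- q37, q29.]; (x) [q3 :- q11, q17.]. New: q32, q18, q26, q3.
Round 2: (vi) [q19 :- q3, q22.]. New: q19.
Round 3: (vii) [q24 :- q19, q32.]. New: q24.
Round 4: (i) [q30 :- q24, q26.]. New: q30.
Round 5: (xi) [q31 :- q30, q21.]. New: q31.
Derived: q32 (round 1), q30 (round 4), q18 (round 1), q31 (round 5). q35 never appears in any round.

q35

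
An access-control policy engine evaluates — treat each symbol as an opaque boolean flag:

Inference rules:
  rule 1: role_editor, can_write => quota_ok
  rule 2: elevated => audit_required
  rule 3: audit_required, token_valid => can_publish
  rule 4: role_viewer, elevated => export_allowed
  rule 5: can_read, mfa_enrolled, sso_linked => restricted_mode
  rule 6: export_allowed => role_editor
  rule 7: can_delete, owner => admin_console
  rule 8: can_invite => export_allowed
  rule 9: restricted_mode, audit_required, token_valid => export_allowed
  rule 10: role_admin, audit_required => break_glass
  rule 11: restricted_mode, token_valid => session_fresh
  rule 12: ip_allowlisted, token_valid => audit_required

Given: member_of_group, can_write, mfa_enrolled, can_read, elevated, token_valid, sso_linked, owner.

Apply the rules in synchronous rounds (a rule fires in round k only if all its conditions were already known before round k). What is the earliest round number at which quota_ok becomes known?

4

[1] rule 2 [elevated => audit_required]; rule 5 [can_read, mfa_enrolled, sso_linked => restricted_mode]. ⇒ new: audit_required, restricted_mode.
[2] rule 3 [audit_required, token_valid => can_publish]; rule 9 [restricted_mode, audit_required, token_valid => export_allowed]; rule 11 [restricted_mode, token_valid => session_fresh]. ⇒ new: can_publish, export_allowed, session_fresh.
[3] rule 6 [export_allowed => role_editor]. ⇒ new: role_editor.
[4] rule 1 [role_editor, can_write => quota_ok]. ⇒ new: quota_ok.
quota_ok first appears in round 4.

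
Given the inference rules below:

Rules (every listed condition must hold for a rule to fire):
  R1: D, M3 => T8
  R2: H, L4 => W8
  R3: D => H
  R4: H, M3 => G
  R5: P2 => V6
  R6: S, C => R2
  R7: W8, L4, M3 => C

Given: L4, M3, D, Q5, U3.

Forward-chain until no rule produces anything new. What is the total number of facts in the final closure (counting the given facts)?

10

Round 1 fires R1, R3, giving T8, H.
Round 2 fires R2, R4, giving W8, G.
Round 3 fires R7, giving C.
Closure: {C, D, G, H, L4, M3, Q5, T8, U3, W8} — 10 facts.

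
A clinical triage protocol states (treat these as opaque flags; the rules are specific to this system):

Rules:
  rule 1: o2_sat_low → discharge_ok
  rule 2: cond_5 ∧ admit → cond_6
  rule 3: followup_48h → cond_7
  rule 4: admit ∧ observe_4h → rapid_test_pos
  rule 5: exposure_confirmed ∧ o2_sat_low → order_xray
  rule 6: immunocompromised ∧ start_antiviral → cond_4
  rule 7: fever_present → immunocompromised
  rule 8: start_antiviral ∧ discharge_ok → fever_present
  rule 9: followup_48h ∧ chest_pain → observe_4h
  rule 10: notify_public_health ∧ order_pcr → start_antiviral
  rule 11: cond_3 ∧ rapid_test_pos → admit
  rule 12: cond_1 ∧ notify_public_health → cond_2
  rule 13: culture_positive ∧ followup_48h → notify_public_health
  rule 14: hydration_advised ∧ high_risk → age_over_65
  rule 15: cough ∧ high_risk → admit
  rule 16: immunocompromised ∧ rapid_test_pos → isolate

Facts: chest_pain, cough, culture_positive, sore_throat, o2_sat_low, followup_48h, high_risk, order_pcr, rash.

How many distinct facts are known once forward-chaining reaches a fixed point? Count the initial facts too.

Round 1 fires rule 1, rule 3, rule 9, rule 13, rule 15, giving discharge_ok, cond_7, observe_4h, notify_public_health, admit.
Round 2 fires rule 4, rule 10, giving rapid_test_pos, start_antiviral.
Round 3 fires rule 8, giving fever_present.
Round 4 fires rule 7, giving immunocompromised.
Round 5 fires rule 6, rule 16, giving cond_4, isolate.
Closure: {admit, chest_pain, cond_4, cond_7, cough, culture_positive, discharge_ok, fever_present, followup_48h, high_risk, immunocompromised, isolate, notify_public_health, o2_sat_low, observe_4h, order_pcr, rapid_test_pos, rash, sore_throat, start_antiviral} — 20 facts.

20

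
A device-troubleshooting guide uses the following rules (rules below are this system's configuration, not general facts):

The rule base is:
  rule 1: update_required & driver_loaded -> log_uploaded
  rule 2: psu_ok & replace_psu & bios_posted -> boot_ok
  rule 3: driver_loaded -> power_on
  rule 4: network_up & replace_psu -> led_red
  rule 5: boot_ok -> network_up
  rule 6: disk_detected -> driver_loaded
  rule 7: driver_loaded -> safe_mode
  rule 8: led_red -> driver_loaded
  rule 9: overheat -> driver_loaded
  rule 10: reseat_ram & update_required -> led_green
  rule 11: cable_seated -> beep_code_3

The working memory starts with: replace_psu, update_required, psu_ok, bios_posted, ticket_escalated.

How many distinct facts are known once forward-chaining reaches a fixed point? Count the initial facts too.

[1] rule 2 [psu_ok & replace_psu & bios_posted -> boot_ok]. ⇒ new: boot_ok.
[2] rule 5 [boot_ok -> network_up]. ⇒ new: network_up.
[3] rule 4 [network_up & replace_psu -> led_red]. ⇒ new: led_red.
[4] rule 8 [led_red -> driver_loaded]. ⇒ new: driver_loaded.
[5] rule 1 [update_required & driver_loaded -> log_uploaded]; rule 3 [driver_loaded -> power_on]; rule 7 [driver_loaded -> safe_mode]. ⇒ new: log_uploaded, power_on, safe_mode.
Closure: {bios_posted, boot_ok, driver_loaded, led_red, log_uploaded, network_up, power_on, psu_ok, replace_psu, safe_mode, ticket_escalated, update_required} — 12 facts.

12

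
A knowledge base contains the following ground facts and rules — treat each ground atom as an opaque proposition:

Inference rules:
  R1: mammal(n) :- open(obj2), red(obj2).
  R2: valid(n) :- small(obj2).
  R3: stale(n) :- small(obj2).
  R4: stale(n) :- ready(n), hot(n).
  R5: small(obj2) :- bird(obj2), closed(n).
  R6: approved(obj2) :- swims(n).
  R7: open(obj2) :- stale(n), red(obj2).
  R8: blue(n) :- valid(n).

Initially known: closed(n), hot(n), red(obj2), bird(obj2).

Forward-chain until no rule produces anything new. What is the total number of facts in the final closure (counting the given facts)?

Round 1: R5 [small(obj2) :- bird(obj2), closed(n).]. New: small(obj2).
Round 2: R2 [valid(n) :- small(obj2).]; R3 [stale(n) :- small(obj2).]. New: valid(n), stale(n).
Round 3: R7 [open(obj2) :- stale(n), red(obj2).]; R8 [blue(n) :- valid(n).]. New: open(obj2), blue(n).
Round 4: R1 [mammal(n) :- open(obj2), red(obj2).]. New: mammal(n).
Closure: {bird(obj2), blue(n), closed(n), hot(n), mammal(n), open(obj2), red(obj2), small(obj2), stale(n), valid(n)} — 10 facts.

10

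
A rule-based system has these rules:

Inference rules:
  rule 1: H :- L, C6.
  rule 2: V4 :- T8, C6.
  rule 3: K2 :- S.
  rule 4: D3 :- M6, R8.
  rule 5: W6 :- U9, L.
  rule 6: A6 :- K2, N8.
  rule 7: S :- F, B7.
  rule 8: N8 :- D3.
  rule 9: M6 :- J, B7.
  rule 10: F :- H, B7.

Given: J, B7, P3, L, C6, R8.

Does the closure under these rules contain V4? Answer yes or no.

no

Round 1 fires rule 1, rule 9, giving H, M6.
Round 2 fires rule 4, rule 10, giving D3, F.
Round 3 fires rule 7, rule 8, giving S, N8.
Round 4 fires rule 3, giving K2.
Round 5 fires rule 6, giving A6.
Fixed point reached. V4 is concluded only by rule 2; rule 2 needs T8 (never derived).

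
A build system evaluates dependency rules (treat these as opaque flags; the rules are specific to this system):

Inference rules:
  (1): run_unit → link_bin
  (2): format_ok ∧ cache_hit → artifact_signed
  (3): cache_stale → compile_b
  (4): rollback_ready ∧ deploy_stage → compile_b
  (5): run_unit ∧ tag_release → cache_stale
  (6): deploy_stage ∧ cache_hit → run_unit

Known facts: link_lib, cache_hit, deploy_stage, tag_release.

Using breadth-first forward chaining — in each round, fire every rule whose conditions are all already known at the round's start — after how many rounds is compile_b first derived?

Round 1 fires (6), giving run_unit.
Round 2 fires (1), (5), giving link_bin, cache_stale.
Round 3 fires (3), giving compile_b.
compile_b first appears in round 3.

3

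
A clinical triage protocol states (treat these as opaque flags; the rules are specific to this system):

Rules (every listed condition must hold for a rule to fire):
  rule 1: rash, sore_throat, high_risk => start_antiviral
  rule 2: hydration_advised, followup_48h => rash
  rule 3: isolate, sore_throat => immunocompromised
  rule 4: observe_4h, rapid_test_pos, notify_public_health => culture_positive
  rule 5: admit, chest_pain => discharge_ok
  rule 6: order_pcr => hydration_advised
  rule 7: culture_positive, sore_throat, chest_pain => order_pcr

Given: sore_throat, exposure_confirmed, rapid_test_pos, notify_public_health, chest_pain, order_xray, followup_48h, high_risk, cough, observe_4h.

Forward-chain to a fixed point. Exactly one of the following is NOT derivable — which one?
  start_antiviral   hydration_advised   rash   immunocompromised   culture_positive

Round 1: rule 4 [observe_4h, rapid_test_pos, notify_public_health => culture_positive]. New: culture_positive.
Round 2: rule 7 [culture_positive, sore_throat, chest_pain => order_pcr]. New: order_pcr.
Round 3: rule 6 [order_pcr => hydration_advised]. New: hydration_advised.
Round 4: rule 2 [hydration_advised, followup_48h => rash]. New: rash.
Round 5: rule 1 [rash, sore_throat, high_risk => start_antiviral]. New: start_antiviral.
Derived: hydration_advised (round 3), start_antiviral (round 5), rash (round 4), culture_positive (round 1). immunocompromised never appears in any round.

immunocompromised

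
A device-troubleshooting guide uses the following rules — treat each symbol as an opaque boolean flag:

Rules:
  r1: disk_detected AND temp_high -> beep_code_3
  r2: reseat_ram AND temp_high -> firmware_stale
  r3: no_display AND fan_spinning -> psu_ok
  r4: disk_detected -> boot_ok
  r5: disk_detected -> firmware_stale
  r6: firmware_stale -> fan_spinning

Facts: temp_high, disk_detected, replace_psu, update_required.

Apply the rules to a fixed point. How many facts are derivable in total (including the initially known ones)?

Round 1: r1 [disk_detected AND temp_high -> beep_code_3]; r4 [disk_detected -> boot_ok]; r5 [disk_detected -> firmware_stale]. New: beep_code_3, boot_ok, firmware_stale.
Round 2: r6 [firmware_stale -> fan_spinning]. New: fan_spinning.
Closure: {beep_code_3, boot_ok, disk_detected, fan_spinning, firmware_stale, replace_psu, temp_high, update_required} — 8 facts.

8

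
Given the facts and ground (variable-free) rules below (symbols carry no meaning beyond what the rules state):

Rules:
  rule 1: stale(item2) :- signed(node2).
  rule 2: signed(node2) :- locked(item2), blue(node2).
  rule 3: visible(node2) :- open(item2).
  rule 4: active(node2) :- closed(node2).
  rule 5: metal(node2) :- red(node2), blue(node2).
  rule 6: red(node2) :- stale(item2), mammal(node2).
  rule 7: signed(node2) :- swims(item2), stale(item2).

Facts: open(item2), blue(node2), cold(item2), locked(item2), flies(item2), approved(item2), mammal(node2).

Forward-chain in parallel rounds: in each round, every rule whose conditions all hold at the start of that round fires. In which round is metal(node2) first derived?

4

[1] rule 2 [signed(node2) :- locked(item2), blue(node2).]; rule 3 [visible(node2) :- open(item2).]. ⇒ new: signed(node2), visible(node2).
[2] rule 1 [stale(item2) :- signed(node2).]. ⇒ new: stale(item2).
[3] rule 6 [red(node2) :- stale(item2), mammal(node2).]. ⇒ new: red(node2).
[4] rule 5 [metal(node2) :- red(node2), blue(node2).]. ⇒ new: metal(node2).
metal(node2) first appears in round 4.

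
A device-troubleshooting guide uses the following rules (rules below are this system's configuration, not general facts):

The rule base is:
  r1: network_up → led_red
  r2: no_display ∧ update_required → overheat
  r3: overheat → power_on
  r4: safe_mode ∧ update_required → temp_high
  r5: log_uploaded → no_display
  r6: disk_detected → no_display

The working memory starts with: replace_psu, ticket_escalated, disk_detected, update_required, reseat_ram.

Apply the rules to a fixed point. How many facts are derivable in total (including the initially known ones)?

Round 1: r6 [disk_detected → no_display]. New: no_display.
Round 2: r2 [no_display ∧ update_required → overheat]. New: overheat.
Round 3: r3 [overheat → power_on]. New: power_on.
Closure: {disk_detected, no_display, overheat, power_on, replace_psu, reseat_ram, ticket_escalated, update_required} — 8 facts.

8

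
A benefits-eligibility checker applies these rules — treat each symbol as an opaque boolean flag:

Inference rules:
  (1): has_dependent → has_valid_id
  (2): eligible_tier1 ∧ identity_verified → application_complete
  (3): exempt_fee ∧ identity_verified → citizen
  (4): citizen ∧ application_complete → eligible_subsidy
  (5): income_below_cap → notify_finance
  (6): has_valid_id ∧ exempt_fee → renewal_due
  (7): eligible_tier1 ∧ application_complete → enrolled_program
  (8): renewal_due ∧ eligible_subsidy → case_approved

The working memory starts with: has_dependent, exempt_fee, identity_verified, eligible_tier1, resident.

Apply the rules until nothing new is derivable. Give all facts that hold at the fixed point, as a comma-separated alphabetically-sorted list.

Round 1 — (1), (2), (3), derive has_valid_id, application_complete, citizen.
Round 2 — (4), (6), (7), derive eligible_subsidy, renewal_due, enrolled_program.
Round 3 — (8), derive case_approved.

application_complete, case_approved, citizen, eligible_subsidy, eligible_tier1, enrolled_program, exempt_fee, has_dependent, has_valid_id, identity_verified, renewal_due, resident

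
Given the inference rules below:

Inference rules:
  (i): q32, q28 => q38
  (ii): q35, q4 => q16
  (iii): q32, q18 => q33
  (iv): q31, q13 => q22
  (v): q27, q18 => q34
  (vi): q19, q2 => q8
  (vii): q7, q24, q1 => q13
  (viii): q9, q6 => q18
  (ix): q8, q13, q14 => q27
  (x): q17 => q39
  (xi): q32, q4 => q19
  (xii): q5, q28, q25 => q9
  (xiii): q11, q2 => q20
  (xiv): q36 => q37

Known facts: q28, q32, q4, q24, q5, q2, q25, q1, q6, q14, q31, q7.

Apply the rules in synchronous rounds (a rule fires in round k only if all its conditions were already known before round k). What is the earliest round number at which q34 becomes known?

4

[1] (i) [q32, q28 => q38]; (vii) [q7, q24, q1 => q13]; (xi) [q32, q4 => q19]; (xii) [q5, q28, q25 => q9]. ⇒ new: q38, q13, q19, q9.
[2] (iv) [q31, q13 => q22]; (vi) [q19, q2 => q8]; (viii) [q9, q6 => q18]. ⇒ new: q22, q8, q18.
[3] (iii) [q32, q18 => q33]; (ix) [q8, q13, q14 => q27]. ⇒ new: q33, q27.
[4] (v) [q27, q18 => q34]. ⇒ new: q34.
q34 first appears in round 4.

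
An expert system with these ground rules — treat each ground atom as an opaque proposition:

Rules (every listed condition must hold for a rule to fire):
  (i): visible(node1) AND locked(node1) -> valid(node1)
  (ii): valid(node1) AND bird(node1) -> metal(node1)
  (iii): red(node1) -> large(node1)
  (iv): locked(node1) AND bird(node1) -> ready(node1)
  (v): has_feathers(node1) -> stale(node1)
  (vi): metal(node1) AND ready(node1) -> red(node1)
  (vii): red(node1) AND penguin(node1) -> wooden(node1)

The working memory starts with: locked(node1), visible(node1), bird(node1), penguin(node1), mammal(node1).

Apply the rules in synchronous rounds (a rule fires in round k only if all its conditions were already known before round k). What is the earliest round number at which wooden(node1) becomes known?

4

Round 1: (i) [visible(node1) AND locked(node1) -> valid(node1)]; (iv) [locked(node1) AND bird(node1) -> ready(node1)]. Adds valid(node1), ready(node1).
Round 2: (ii) [valid(node1) AND bird(node1) -> metal(node1)]. Adds metal(node1).
Round 3: (vi) [metal(node1) AND ready(node1) -> red(node1)]. Adds red(node1).
Round 4: (iii) [red(node1) -> large(node1)]; (vii) [red(node1) AND penguin(node1) -> wooden(node1)]. Adds large(node1), wooden(node1).
wooden(node1) first appears in round 4.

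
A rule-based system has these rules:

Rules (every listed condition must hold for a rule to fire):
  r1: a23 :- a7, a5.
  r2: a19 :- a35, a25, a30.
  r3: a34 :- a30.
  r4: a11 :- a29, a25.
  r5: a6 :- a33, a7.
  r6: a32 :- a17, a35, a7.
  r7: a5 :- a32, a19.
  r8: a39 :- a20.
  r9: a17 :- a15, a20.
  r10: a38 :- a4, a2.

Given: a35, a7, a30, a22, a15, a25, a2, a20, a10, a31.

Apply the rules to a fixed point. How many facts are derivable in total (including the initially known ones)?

Round 1: r2 [a19 :- a35, a25, a30.]; r3 [a34 :- a30.]; r8 [a39 :- a20.]; r9 [a17 :- a15, a20.]. New: a19, a34, a39, a17.
Round 2: r6 [a32 :- a17, a35, a7.]. New: a32.
Round 3: r7 [a5 :- a32, a19.]. New: a5.
Round 4: r1 [a23 :- a7, a5.]. New: a23.
Closure: {a10, a15, a17, a19, a2, a20, a22, a23, a25, a30, a31, a32, a34, a35, a39, a5, a7} — 17 facts.

17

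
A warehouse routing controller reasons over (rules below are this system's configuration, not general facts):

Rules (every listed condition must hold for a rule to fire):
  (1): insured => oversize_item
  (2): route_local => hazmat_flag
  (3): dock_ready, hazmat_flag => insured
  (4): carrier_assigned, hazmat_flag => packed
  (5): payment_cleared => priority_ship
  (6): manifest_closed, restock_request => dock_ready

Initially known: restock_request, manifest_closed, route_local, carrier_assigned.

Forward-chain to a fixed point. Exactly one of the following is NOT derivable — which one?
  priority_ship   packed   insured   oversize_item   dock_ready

priority_ship

Round 1 — (2), (6), derive hazmat_flag, dock_ready.
Round 2 — (3), (4), derive insured, packed.
Round 3 — (1), derive oversize_item.
Derived: insured (round 2), dock_ready (round 1), packed (round 2), oversize_item (round 3). priority_ship never appears in any round.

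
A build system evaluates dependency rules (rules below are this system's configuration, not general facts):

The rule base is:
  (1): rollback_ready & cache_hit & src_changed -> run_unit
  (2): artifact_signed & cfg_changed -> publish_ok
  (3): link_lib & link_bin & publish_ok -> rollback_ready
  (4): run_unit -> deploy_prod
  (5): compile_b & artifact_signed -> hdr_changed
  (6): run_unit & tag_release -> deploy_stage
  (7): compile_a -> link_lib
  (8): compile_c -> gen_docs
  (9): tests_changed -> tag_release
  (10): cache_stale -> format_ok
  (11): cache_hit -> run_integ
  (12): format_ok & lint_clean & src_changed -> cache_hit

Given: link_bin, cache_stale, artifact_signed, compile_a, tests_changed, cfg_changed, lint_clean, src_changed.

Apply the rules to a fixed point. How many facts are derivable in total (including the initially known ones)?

18

Round 1 fires (2), (7), (9), (10), giving publish_ok, link_lib, tag_release, format_ok.
Round 2 fires (3), (12), giving rollback_ready, cache_hit.
Round 3 fires (1), (11), giving run_unit, run_integ.
Round 4 fires (4), (6), giving deploy_prod, deploy_stage.
Closure: {artifact_signed, cache_hit, cache_stale, cfg_changed, compile_a, deploy_prod, deploy_stage, format_ok, link_bin, link_lib, lint_clean, publish_ok, rollback_ready, run_integ, run_unit, src_changed, tag_release, tests_changed} — 18 facts.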